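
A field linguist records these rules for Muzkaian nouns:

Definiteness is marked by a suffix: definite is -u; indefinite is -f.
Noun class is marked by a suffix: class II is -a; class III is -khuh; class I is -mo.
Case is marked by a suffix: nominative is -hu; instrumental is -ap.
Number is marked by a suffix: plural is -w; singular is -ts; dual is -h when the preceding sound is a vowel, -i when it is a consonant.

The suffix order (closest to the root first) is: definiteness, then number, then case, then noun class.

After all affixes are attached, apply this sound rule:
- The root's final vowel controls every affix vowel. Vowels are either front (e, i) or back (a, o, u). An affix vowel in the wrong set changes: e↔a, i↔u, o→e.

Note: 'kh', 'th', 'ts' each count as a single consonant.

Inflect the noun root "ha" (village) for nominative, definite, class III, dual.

Attach definiteness definite -u → hau.
Attach number dual -h (after vowel 'u') → hauh.
Attach case nominative -hu → hauhhu.
Attach noun class class III -khuh → hauhhukhuh.
Vowel harmony: no change.

hauhhukhuh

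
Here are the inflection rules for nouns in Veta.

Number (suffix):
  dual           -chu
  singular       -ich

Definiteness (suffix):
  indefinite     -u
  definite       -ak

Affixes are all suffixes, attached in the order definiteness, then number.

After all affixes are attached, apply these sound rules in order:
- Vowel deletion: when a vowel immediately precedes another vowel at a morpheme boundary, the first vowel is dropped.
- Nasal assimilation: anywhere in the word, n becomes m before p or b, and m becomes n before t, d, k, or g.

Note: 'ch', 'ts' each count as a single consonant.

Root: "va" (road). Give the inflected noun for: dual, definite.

vakchu

Attach definiteness definite -ak → vaak.
Attach number dual -chu → vaakchu.
Apply vowel deletion: vaakchu → vakchu.
Nasal assimilation: no change.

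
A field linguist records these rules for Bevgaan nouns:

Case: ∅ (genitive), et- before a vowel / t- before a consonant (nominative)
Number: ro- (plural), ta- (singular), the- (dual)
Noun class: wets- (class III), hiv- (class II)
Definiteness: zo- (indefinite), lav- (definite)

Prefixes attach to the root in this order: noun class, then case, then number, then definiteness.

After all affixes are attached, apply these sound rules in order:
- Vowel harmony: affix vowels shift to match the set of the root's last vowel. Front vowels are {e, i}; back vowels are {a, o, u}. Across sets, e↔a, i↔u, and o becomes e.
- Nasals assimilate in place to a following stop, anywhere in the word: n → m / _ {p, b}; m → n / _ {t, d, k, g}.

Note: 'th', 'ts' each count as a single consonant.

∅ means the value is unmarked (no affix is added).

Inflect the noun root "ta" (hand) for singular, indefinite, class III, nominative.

zotatwatsta

Attach noun class class III wets- → wetsta.
Attach case nominative t- (before consonant 'w') → twetsta.
Attach number singular ta- → tatwetsta.
Attach definiteness indefinite zo- → zotatwetsta.
Apply vowel harmony: zotatwetsta → zotatwatsta.
Nasal assimilation: no change.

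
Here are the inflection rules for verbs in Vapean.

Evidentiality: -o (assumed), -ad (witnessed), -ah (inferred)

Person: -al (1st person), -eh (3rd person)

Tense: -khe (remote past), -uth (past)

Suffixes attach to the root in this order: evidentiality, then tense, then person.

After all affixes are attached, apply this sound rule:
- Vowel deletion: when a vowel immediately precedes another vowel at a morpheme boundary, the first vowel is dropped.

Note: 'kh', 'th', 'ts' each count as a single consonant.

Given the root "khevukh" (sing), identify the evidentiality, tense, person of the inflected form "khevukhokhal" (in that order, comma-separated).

Segment: khevukh-o-khe-al.
evidentiality: -o → assumed.
tense: -khe → remote past.
person: -al → 1st person.

assumed, remote past, 1st person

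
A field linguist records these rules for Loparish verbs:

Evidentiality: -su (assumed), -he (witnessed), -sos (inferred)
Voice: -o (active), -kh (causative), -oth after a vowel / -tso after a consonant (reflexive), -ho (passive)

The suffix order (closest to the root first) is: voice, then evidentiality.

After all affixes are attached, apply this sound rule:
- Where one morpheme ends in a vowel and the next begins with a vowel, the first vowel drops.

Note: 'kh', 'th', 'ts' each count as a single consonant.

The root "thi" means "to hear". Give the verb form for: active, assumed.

Attach voice active -o → thio.
Attach evidentiality assumed -su → thiosu.
Apply vowel deletion: thiosu → thosu.

thosu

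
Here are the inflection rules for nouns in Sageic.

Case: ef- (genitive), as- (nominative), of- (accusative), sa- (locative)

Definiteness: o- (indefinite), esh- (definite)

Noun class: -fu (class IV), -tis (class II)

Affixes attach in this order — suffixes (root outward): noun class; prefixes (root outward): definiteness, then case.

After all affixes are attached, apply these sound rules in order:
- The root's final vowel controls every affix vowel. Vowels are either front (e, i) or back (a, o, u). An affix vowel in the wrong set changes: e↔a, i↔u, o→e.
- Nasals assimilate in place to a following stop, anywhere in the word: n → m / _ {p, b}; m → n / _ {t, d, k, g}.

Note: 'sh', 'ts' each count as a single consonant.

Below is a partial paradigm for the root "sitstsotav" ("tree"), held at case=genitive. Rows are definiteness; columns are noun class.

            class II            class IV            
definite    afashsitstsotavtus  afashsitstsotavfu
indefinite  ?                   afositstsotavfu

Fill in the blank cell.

afositstsotavtus

Attach definiteness indefinite o- → ositstsotav.
Attach noun class class II -tis → ositstsotavtis.
Attach case genitive ef- → efositstsotavtis.
Apply vowel harmony: efositstsotavtis → afositstsotavtus.
Nasal assimilation: no change.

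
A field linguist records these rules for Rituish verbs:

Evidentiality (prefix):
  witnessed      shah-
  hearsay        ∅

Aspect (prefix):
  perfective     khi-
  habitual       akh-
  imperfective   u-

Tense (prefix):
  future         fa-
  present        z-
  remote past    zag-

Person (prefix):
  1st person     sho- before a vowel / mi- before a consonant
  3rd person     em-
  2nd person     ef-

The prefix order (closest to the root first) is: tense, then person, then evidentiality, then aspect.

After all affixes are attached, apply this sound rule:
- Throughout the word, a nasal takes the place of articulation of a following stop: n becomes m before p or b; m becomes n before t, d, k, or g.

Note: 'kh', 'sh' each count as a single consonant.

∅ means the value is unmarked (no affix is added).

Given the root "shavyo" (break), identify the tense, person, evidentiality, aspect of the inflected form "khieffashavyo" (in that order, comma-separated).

future, 2nd person, hearsay, perfective

Segment: khi-ef-fa-shavyo.
tense: fa- → future.
person: ef- → 2nd person.
evidentiality: ∅ → hearsay.
aspect: khi- → perfective.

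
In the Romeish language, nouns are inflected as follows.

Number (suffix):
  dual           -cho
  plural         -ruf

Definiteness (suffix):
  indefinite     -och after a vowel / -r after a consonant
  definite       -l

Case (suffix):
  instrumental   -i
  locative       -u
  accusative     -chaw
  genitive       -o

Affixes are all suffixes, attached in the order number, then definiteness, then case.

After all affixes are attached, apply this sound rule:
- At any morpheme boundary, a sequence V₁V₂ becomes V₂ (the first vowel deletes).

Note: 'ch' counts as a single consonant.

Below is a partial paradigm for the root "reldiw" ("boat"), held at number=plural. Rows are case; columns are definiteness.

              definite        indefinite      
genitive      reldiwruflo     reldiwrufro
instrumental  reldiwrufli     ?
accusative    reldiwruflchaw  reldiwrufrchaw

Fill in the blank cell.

reldiwrufri

Attach number plural -ruf → reldiwruf.
Attach definiteness indefinite -r (after consonant 'f') → reldiwrufr.
Attach case instrumental -i → reldiwrufri.
Vowel deletion: no change.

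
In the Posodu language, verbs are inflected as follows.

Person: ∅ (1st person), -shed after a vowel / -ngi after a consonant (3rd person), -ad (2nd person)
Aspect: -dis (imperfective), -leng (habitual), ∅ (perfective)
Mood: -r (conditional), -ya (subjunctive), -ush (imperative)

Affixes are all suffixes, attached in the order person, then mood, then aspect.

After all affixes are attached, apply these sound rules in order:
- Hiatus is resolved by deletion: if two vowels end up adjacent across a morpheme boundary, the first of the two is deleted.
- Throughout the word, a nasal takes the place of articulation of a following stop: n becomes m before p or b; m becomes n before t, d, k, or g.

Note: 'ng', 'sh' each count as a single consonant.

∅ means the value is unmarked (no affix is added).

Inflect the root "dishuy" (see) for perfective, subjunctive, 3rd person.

Attach person 3rd person -ngi (after consonant 'y') → dishuyngi.
Attach mood subjunctive -ya → dishuyngiya.
aspect = perfective: zero marking, form stays dishuyngiya.
Vowel deletion: no change.
Nasal assimilation: no change.

dishuyngiya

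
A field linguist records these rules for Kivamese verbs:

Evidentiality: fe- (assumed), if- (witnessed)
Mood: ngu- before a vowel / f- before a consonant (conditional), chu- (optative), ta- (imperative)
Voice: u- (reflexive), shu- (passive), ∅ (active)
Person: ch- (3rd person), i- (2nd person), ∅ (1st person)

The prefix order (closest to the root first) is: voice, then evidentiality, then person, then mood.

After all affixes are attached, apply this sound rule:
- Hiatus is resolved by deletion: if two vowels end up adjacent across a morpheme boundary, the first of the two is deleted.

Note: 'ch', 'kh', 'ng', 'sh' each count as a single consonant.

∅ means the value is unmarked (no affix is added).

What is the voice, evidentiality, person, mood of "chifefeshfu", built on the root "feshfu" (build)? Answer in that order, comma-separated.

Segment: chu-i-fe-feshfu.
voice: ∅ → active.
evidentiality: fe- → assumed.
person: i- → 2nd person.
mood: chu- → optative.

active, assumed, 2nd person, optative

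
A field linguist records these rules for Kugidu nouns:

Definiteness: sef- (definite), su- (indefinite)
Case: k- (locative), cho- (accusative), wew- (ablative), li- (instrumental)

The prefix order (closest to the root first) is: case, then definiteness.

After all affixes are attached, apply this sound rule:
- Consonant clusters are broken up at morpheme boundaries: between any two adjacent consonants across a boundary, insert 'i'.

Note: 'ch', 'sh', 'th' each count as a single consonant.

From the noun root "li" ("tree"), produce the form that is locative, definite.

sefikili

Attach case locative k- → kli.
Attach definiteness definite sef- → sefkli.
Apply epenthesis: sefkli → sefikili.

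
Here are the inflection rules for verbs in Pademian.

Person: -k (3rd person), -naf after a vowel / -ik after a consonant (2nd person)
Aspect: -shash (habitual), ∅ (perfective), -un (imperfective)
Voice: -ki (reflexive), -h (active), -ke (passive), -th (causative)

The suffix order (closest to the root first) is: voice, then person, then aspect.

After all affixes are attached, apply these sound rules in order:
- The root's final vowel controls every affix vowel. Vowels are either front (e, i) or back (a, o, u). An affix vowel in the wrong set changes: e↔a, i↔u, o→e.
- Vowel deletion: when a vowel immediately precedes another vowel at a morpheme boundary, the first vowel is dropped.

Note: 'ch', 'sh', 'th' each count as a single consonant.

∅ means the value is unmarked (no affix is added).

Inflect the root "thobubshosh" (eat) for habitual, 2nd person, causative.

thobubshoshthukshash

Attach voice causative -th → thobubshoshth.
Attach person 2nd person -ik (after consonant 'th') → thobubshoshthik.
Attach aspect habitual -shash → thobubshoshthikshash.
Apply vowel harmony: thobubshoshthikshash → thobubshoshthukshash.
Vowel deletion: no change.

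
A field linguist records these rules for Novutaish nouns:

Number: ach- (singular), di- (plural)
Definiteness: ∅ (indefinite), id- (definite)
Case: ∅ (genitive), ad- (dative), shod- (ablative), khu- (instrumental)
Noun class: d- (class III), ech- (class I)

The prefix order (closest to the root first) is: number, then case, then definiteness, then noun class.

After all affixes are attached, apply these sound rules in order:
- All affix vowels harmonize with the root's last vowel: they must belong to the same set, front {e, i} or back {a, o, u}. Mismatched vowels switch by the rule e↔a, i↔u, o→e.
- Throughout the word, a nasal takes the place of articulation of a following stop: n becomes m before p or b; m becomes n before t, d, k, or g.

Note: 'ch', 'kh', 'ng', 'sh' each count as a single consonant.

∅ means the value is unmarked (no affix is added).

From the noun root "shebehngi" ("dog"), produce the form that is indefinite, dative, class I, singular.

Attach number singular ach- → achshebehngi.
Attach case dative ad- → adachshebehngi.
definiteness = indefinite: zero marking, form stays adachshebehngi.
Attach noun class class I ech- → echadachshebehngi.
Apply vowel harmony: echadachshebehngi → echedechshebehngi.
Nasal assimilation: no change.

echedechshebehngi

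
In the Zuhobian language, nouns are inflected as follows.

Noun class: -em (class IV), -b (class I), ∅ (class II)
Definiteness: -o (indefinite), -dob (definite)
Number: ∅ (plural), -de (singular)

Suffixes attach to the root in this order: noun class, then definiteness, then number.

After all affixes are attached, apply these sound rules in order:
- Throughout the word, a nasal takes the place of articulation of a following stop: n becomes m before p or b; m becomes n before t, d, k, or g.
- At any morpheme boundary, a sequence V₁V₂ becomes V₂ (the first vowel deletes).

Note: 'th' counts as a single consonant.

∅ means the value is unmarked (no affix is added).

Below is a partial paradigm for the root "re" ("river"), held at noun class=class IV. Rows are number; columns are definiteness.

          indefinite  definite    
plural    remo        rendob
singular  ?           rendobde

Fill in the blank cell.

Attach noun class class IV -em → reem.
Attach definiteness indefinite -o → reemo.
Attach number singular -de → reemode.
Nasal assimilation: no change.
Apply vowel deletion: reemode → remode.

remode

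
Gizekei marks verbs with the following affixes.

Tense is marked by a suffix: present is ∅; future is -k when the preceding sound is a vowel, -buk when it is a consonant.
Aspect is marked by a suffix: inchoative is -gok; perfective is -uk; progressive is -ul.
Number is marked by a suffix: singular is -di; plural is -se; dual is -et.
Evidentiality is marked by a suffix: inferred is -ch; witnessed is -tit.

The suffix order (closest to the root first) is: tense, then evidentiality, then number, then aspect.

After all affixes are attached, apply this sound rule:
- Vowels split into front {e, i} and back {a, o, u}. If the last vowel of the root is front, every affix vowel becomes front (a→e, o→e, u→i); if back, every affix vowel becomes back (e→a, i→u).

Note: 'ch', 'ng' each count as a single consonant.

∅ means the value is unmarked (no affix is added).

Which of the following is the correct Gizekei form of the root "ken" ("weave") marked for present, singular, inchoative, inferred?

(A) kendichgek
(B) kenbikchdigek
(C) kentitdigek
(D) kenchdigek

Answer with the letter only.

D

tense = present: zero marking, form stays ken.
Attach evidentiality inferred -ch → kench.
Attach number singular -di → kenchdi.
Attach aspect inchoative -gok → kenchdigok.
Apply vowel harmony: kenchdigok → kenchdigek.
So the correct form is kenchdigek, option (D).
(A) kendichgek is wrong: it has the affixes in the wrong order.
(C) kentitdigek is wrong: it uses witnessed instead of inferred for evidentiality.
(B) kenbikchdigek is wrong: it uses future instead of present for tense.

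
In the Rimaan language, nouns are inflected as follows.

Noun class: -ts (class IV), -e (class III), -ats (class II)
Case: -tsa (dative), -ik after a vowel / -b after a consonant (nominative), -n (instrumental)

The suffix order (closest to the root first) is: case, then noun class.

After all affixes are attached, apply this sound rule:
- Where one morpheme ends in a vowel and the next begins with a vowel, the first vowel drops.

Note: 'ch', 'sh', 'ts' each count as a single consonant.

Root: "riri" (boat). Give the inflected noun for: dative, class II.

Attach case dative -tsa → riritsa.
Attach noun class class II -ats → riritsaats.
Apply vowel deletion: riritsaats → riritsats.

riritsats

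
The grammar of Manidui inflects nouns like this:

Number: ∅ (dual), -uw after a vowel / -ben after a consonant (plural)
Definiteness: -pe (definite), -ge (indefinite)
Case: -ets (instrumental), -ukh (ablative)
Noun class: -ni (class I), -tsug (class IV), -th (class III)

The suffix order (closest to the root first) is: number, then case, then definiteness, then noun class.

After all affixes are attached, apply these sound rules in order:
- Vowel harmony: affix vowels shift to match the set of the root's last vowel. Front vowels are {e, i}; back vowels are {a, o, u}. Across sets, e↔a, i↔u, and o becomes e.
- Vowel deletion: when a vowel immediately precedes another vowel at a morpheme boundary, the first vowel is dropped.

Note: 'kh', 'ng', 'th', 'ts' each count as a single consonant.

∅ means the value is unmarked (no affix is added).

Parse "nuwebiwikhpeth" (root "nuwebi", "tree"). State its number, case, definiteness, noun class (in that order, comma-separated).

plural, ablative, definite, class III

Segment: nuwebi-uw-ukh-pe-th.
number: -uw/ben → plural.
case: -ukh → ablative.
definiteness: -pe → definite.
noun class: -th → class III.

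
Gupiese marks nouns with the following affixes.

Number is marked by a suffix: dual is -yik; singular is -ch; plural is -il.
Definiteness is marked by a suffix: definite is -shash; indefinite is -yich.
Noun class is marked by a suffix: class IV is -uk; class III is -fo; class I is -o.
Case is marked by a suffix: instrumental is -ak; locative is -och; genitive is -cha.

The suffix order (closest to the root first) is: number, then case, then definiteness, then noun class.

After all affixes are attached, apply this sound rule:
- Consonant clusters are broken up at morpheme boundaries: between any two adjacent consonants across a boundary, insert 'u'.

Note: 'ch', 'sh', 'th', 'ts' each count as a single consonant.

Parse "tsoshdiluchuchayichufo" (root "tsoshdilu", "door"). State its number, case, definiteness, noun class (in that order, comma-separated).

singular, genitive, indefinite, class III

Segment: tsoshdilu-ch-cha-yich-fo.
number: -ch → singular.
case: -cha → genitive.
definiteness: -yich → indefinite.
noun class: -fo → class III.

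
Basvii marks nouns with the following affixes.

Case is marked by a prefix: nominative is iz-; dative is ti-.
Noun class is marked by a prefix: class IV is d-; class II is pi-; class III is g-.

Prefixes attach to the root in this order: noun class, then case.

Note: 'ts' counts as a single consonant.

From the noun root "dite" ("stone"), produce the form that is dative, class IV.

Attach noun class class IV d- → ddite.
Attach case dative ti- → tiddite.

tiddite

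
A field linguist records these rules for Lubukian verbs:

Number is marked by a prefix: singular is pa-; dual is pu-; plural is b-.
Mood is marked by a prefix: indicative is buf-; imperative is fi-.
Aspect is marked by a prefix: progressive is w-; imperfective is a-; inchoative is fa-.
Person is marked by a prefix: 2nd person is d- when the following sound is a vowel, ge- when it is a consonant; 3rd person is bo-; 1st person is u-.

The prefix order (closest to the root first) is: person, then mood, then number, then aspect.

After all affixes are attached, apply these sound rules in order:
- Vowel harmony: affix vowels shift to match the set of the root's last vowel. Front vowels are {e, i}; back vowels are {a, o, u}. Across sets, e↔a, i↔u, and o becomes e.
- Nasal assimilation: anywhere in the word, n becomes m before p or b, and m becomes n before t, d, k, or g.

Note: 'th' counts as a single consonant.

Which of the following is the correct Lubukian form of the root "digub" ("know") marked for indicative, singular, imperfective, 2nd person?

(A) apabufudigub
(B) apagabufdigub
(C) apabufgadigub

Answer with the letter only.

C

Attach person 2nd person ge- (before consonant 'd') → gedigub.
Attach mood indicative buf- → bufgedigub.
Attach number singular pa- → pabufgedigub.
Attach aspect imperfective a- → apabufgedigub.
Apply vowel harmony: apabufgedigub → apabufgadigub.
Nasal assimilation: no change.
So the correct form is apabufgadigub, option (C).
(B) apagabufdigub is wrong: it has the affixes in the wrong order.
(A) apabufudigub is wrong: it uses 1st person instead of 2nd person for person.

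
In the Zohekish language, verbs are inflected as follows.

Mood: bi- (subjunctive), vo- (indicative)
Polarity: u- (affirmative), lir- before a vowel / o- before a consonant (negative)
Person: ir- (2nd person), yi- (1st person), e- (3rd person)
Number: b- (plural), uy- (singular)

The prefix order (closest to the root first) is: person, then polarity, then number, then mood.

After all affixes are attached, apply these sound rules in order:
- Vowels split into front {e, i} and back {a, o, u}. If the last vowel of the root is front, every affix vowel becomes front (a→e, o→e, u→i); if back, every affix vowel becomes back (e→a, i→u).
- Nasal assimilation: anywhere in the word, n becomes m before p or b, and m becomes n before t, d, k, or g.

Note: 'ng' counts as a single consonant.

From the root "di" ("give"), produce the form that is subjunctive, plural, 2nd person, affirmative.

Attach person 2nd person ir- → irdi.
Attach polarity affirmative u- → uirdi.
Attach number plural b- → buirdi.
Attach mood subjunctive bi- → bibuirdi.
Apply vowel harmony: bibuirdi → bibiirdi.
Nasal assimilation: no change.

bibiirdi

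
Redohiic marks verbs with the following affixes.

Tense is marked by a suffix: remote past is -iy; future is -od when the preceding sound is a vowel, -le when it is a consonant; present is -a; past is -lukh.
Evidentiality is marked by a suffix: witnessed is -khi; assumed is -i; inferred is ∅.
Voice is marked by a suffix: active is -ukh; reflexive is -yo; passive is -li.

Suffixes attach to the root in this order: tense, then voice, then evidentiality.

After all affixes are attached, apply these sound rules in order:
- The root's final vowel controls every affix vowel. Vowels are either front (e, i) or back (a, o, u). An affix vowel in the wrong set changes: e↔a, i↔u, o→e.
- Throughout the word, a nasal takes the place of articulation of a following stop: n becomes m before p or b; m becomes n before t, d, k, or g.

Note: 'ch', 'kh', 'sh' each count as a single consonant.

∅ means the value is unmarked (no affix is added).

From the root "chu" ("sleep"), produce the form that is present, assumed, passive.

chualuu

Attach tense present -a → chua.
Attach voice passive -li → chuali.
Attach evidentiality assumed -i → chualii.
Apply vowel harmony: chualii → chualuu.
Nasal assimilation: no change.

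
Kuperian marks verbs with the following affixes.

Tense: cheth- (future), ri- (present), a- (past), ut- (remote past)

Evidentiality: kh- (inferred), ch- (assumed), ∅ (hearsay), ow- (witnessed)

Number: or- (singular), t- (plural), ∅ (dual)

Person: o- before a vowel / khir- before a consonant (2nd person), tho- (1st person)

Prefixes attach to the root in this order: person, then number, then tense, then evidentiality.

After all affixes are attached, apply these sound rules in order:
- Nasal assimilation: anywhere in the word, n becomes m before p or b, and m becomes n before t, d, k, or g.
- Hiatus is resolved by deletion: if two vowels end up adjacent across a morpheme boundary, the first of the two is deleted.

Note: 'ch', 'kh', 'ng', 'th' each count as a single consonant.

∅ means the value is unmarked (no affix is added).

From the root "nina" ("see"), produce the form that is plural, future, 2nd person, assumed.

Attach person 2nd person khir- (before consonant 'n') → khirnina.
Attach number plural t- → tkhirnina.
Attach tense future cheth- → chethtkhirnina.
Attach evidentiality assumed ch- → chchethtkhirnina.
Nasal assimilation: no change.
Vowel deletion: no change.

chchethtkhirnina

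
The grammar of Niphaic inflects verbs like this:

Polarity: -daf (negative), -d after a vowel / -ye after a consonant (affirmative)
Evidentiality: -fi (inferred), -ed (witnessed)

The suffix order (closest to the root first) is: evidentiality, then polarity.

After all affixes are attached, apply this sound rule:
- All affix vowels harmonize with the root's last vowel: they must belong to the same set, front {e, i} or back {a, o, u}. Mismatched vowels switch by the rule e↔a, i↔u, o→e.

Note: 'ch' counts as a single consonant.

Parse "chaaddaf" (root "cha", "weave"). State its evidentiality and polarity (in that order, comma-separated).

Segment: cha-ed-daf.
evidentiality: -ed → witnessed.
polarity: -daf → negative.

witnessed, negative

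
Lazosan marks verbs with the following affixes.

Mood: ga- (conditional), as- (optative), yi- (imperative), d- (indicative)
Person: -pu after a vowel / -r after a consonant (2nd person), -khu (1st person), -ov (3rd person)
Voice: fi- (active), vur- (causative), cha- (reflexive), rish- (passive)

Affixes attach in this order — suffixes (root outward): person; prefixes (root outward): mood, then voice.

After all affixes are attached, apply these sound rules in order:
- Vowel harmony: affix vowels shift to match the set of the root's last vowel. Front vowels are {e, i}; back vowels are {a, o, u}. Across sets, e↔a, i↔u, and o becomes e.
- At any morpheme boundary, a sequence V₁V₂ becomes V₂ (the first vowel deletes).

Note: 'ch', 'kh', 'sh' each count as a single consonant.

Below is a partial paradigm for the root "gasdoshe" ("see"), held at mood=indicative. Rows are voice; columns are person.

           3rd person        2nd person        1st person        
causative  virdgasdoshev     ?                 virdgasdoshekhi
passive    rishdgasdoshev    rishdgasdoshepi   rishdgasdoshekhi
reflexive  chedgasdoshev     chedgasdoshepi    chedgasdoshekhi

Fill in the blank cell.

virdgasdoshepi

Attach mood indicative d- → dgasdoshe.
Attach voice causative vur- → vurdgasdoshe.
Attach person 2nd person -pu (after vowel 'e') → vurdgasdoshepu.
Apply vowel harmony: vurdgasdoshepu → virdgasdoshepi.
Vowel deletion: no change.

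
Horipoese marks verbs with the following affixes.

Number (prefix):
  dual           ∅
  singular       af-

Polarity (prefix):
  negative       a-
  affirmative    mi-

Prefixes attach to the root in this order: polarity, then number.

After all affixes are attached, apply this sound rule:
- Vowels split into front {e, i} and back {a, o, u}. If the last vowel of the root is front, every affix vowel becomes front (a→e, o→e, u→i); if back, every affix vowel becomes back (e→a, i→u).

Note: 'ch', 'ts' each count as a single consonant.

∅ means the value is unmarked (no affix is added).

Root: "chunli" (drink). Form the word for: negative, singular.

efechunli

Attach polarity negative a- → achunli.
Attach number singular af- → afachunli.
Apply vowel harmony: afachunli → efechunli.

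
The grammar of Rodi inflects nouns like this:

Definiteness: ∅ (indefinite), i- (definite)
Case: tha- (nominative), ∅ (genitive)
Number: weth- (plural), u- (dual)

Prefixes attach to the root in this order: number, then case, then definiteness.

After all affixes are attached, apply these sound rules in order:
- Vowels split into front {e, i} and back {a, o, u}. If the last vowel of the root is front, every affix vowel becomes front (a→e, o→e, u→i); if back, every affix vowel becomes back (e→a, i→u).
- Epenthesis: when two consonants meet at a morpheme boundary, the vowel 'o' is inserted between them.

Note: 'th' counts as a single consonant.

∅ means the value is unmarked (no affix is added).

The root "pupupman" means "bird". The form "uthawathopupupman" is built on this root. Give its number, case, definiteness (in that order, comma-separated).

plural, nominative, definite

Segment: i-tha-weth-pupupman.
number: weth- → plural.
case: tha- → nominative.
definiteness: i- → definite.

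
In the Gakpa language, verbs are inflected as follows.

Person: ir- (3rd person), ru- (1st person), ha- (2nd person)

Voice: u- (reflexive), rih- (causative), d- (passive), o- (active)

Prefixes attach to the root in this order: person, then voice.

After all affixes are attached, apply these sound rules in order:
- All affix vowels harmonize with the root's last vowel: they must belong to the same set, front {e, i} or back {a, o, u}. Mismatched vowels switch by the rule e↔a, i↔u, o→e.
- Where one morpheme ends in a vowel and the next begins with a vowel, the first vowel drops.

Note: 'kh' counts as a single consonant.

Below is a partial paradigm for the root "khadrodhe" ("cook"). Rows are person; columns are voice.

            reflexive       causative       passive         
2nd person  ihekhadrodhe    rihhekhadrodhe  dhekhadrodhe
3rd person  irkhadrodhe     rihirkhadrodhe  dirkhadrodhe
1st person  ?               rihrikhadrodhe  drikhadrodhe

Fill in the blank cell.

Attach person 1st person ru- → rukhadrodhe.
Attach voice reflexive u- → urukhadrodhe.
Apply vowel harmony: urukhadrodhe → irikhadrodhe.
Vowel deletion: no change.

irikhadrodhe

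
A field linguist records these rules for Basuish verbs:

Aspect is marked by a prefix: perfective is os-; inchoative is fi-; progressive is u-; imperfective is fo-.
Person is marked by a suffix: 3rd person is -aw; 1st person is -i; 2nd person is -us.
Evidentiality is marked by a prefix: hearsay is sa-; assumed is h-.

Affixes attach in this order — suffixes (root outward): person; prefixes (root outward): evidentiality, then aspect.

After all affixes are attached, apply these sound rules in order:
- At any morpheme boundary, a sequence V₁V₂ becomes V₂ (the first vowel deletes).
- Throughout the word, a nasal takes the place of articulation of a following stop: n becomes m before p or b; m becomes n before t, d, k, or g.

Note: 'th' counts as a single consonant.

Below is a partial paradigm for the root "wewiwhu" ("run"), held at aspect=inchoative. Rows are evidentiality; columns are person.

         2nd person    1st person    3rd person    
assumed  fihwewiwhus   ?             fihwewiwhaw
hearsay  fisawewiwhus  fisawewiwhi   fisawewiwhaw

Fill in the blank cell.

Attach evidentiality assumed h- → hwewiwhu.
Attach person 1st person -i → hwewiwhui.
Attach aspect inchoative fi- → fihwewiwhui.
Apply vowel deletion: fihwewiwhui → fihwewiwhi.
Nasal assimilation: no change.

fihwewiwhi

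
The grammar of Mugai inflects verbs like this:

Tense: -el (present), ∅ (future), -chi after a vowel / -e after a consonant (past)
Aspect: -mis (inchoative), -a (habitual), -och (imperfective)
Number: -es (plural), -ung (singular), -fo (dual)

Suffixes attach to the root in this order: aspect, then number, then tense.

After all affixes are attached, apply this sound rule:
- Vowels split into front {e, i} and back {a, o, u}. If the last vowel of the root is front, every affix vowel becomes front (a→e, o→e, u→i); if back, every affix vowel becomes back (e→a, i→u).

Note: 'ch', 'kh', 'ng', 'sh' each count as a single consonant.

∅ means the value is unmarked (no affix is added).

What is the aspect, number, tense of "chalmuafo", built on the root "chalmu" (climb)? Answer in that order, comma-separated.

habitual, dual, future

Segment: chalmu-a-fo.
aspect: -a → habitual.
number: -fo → dual.
tense: ∅ → future.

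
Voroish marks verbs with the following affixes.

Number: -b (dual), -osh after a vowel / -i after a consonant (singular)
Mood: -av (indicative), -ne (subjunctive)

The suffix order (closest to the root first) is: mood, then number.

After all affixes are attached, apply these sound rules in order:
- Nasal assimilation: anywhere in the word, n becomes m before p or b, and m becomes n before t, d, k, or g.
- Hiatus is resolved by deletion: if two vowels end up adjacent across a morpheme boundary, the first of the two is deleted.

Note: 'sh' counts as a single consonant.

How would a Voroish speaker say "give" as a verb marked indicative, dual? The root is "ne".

Attach mood indicative -av → neav.
Attach number dual -b → neavb.
Nasal assimilation: no change.
Apply vowel deletion: neavb → navb.

navb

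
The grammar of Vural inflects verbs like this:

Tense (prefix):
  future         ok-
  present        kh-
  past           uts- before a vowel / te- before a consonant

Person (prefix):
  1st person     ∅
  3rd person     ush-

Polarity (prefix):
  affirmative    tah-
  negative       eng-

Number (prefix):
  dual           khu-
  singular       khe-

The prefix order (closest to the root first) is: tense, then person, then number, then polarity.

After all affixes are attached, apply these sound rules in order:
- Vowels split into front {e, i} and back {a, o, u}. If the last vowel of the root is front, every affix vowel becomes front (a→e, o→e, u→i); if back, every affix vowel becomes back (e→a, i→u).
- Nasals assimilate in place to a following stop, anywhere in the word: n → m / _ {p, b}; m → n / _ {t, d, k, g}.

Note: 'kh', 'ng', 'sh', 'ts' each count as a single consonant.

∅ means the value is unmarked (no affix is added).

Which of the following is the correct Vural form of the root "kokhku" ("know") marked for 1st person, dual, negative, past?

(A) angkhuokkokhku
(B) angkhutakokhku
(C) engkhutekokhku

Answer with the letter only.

B

Attach tense past te- (before consonant 'k') → tekokhku.
person = 1st person: zero marking, form stays tekokhku.
Attach number dual khu- → khutekokhku.
Attach polarity negative eng- → engkhutekokhku.
Apply vowel harmony: engkhutekokhku → angkhutakokhku.
Nasal assimilation: no change.
So the correct form is angkhutakokhku, option (B).
(C) engkhutekokhku is wrong: it fails to apply the sound rule(s).
(A) angkhuokkokhku is wrong: it uses future instead of past for tense.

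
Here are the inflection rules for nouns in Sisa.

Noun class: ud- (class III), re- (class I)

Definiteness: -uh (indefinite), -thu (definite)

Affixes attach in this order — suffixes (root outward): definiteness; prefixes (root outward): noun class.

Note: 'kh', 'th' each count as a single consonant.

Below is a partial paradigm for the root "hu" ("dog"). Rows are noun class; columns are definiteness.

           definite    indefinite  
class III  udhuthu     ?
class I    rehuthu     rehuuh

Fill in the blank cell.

udhuuh

Attach noun class class III ud- → udhu.
Attach definiteness indefinite -uh → udhuuh.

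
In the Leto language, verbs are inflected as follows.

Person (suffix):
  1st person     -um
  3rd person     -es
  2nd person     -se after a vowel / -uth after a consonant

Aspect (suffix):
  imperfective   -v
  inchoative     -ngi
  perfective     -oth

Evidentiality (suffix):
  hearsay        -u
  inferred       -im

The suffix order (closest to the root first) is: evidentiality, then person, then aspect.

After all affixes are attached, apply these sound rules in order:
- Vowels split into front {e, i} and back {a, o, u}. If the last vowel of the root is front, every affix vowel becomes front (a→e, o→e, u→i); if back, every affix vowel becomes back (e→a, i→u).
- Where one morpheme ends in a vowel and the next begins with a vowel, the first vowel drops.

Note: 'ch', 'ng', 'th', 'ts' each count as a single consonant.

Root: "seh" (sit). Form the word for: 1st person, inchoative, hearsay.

sehimngi

Attach evidentiality hearsay -u → sehu.
Attach person 1st person -um → sehuum.
Attach aspect inchoative -ngi → sehuumngi.
Apply vowel harmony: sehuumngi → sehiimngi.
Apply vowel deletion: sehiimngi → sehimngi.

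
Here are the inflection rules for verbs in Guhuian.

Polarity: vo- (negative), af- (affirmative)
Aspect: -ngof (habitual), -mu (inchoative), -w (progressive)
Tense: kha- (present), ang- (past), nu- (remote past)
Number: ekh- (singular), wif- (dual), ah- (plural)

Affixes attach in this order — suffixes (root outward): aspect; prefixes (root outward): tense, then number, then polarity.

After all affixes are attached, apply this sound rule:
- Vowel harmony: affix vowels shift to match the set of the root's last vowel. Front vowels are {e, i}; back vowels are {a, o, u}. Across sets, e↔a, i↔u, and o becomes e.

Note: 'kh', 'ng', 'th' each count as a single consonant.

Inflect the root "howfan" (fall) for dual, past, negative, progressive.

Attach tense past ang- → anghowfan.
Attach aspect progressive -w → anghowfanw.
Attach number dual wif- → wifanghowfanw.
Attach polarity negative vo- → vowifanghowfanw.
Apply vowel harmony: vowifanghowfanw → vowufanghowfanw.

vowufanghowfanw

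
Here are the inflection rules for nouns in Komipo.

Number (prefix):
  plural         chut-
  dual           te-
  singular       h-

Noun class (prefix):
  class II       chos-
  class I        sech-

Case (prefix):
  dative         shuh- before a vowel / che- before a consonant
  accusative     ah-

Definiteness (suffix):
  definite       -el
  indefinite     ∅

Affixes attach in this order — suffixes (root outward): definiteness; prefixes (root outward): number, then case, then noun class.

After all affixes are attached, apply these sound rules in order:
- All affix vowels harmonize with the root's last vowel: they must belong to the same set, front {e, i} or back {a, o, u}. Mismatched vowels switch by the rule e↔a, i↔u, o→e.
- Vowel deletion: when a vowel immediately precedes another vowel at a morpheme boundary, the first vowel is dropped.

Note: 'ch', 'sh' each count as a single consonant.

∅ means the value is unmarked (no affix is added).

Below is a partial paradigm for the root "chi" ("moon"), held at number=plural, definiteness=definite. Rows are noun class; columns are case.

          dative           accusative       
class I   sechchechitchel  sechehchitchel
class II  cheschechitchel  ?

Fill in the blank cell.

Attach number plural chut- → chutchi.
Attach case accusative ah- → ahchutchi.
Attach definiteness definite -el → ahchutchiel.
Attach noun class class II chos- → chosahchutchiel.
Apply vowel harmony: chosahchutchiel → chesehchitchiel.
Apply vowel deletion: chesehchitchiel → chesehchitchel.

chesehchitchel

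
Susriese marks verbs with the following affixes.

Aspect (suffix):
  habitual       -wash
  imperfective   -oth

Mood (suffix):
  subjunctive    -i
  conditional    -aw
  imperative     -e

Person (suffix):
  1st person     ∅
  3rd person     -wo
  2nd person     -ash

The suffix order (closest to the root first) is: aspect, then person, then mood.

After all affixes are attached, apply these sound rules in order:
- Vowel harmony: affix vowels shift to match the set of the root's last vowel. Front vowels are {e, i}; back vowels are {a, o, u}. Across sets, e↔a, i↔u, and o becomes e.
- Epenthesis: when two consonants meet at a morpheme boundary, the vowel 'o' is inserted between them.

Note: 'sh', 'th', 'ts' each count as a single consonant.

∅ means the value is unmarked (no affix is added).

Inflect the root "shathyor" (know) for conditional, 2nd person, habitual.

Attach aspect habitual -wash → shathyorwash.
Attach person 2nd person -ash → shathyorwashash.
Attach mood conditional -aw → shathyorwashashaw.
Vowel harmony: no change.
Apply epenthesis: shathyorwashashaw → shathyorowashashaw.

shathyorowashashaw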